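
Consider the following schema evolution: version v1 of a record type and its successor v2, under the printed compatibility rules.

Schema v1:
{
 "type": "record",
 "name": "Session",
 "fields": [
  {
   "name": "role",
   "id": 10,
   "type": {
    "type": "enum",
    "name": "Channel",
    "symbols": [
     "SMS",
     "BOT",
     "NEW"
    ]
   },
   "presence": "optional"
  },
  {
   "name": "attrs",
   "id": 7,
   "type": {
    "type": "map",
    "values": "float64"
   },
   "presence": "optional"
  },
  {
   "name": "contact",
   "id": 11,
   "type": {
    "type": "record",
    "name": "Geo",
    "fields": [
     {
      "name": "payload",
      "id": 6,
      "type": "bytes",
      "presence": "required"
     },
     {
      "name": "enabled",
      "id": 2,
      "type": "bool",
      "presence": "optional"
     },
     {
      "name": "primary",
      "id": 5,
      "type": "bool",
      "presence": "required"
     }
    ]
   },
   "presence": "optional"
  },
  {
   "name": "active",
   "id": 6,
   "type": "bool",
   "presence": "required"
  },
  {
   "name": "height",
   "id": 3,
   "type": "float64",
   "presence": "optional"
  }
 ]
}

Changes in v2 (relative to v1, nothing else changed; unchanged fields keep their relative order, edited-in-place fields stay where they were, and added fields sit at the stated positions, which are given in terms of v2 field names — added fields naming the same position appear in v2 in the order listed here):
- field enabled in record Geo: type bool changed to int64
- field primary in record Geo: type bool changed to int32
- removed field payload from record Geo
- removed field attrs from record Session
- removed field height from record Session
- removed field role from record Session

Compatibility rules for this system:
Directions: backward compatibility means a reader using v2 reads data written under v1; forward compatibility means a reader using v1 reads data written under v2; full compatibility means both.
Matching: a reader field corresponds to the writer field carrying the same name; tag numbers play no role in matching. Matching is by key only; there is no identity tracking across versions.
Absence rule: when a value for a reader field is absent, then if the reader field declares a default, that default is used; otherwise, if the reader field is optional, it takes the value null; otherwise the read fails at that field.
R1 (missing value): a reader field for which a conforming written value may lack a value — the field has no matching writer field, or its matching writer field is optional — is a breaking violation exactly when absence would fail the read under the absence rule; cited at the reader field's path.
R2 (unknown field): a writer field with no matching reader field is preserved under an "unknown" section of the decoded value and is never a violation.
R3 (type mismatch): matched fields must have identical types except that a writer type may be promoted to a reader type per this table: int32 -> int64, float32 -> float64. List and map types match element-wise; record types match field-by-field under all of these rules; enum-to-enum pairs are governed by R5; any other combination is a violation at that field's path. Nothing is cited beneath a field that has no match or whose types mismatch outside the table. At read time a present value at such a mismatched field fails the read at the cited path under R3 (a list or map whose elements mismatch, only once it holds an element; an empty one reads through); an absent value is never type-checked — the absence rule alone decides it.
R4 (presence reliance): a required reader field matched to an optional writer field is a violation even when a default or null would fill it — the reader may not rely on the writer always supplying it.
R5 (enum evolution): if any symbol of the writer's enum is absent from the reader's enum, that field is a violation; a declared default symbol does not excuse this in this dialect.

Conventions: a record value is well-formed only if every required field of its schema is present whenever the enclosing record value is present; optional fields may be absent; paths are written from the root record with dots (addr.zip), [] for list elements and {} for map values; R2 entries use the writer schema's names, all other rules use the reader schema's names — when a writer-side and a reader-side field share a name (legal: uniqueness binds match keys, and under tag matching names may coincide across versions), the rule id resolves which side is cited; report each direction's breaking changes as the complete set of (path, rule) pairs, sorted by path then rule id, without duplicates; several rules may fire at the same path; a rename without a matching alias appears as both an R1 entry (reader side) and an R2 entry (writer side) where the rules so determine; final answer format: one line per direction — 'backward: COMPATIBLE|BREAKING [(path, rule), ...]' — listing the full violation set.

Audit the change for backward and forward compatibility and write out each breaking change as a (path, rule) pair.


each type pair in Session: writer, then reader
backward on Session — v2 reading data written by v1:
  contact: Geo -> Geo, writer optional; from contact
  active: bool -> bool, writer required; from active
  writer field role has no reader counterpart
  writer field attrs has no reader counterpart
  writer field height has no reader counterpart
  contact.enabled: bool -> int64, writer optional; from contact.enabled
  contact.primary: bool -> int32, writer required; from contact.primary
  writer field contact.payload has no reader counterpart
  breaking: (contact.enabled, R3)
  breaking: (contact.primary, R3)
  => backward: BREAKING (2)
forward on Session — v1 reading data written by v2:
  role has no writer counterpart
  attrs has no writer counterpart
  contact: Geo -> Geo, writer optional; from contact
  active: bool -> bool, writer required; from active
  height has no writer counterpart
  contact.payload has no writer counterpart
  contact.enabled: int64 -> bool, writer optional; from contact.enabled
  contact.primary: int32 -> bool, writer required; from contact.primary
  breaking: (contact.enabled, R3)
  breaking: (contact.payload, R1)
  breaking: (contact.primary, R3)
  => forward: BREAKING (3)

backward: BREAKING [(contact.enabled, R3), (contact.primary, R3)]; forward: BREAKING [(contact.enabled, R3), (contact.payload, R1), (contact.primary, R3)]


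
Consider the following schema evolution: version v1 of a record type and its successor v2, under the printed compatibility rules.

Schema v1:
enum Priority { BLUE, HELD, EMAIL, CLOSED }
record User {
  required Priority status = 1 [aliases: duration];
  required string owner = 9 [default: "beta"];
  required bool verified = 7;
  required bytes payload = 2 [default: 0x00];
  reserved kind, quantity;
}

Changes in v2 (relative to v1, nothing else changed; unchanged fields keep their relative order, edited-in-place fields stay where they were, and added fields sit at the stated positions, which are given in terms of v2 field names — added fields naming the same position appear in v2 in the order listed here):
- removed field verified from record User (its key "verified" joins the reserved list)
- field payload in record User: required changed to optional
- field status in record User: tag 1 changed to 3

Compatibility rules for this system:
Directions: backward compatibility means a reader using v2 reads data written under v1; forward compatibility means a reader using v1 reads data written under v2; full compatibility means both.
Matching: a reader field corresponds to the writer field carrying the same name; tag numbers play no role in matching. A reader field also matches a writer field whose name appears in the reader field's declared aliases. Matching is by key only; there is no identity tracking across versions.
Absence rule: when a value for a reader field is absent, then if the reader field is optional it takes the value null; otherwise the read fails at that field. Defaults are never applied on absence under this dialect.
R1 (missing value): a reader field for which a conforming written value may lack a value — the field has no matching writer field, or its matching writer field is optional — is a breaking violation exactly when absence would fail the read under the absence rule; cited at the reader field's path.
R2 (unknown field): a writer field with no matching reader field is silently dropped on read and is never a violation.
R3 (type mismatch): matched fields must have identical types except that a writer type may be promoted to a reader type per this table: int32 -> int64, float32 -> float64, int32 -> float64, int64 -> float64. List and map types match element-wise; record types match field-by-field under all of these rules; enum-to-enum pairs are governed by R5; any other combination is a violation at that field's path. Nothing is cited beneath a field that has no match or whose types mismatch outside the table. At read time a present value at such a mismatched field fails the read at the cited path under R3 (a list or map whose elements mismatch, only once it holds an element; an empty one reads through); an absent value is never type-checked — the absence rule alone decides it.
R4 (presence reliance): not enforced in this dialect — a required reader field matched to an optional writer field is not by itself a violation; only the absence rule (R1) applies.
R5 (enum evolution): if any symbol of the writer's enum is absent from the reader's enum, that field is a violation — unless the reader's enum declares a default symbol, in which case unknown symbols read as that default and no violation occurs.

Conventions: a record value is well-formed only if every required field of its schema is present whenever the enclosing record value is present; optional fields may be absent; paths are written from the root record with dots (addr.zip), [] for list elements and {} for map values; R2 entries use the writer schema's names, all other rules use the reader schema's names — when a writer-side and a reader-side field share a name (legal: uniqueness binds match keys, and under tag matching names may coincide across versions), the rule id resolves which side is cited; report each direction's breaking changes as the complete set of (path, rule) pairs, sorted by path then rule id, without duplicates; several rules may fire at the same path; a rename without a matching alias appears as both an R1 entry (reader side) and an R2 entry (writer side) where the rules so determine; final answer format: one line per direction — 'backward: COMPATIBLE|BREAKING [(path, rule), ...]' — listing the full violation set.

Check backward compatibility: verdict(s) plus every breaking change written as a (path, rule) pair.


in User below, arrows point writer -> reader
backward analysis of User with v2 as reader and v1 as writer:
  Priority -> Priority, writer required: status aligns to status
  string -> string, writer required: owner aligns to owner
  bytes -> bytes, writer required: payload aligns to payload
  writer field verified has no reader counterpart
  => backward: COMPATIBLE
remaining User differences; none change what is asked:
  removed field verified from record User (its key "verified" joins the reserved list) -> affects forward compatibility only, which is not asked
  field payload in record User: required changed to optional -> affects forward compatibility only, which is not asked
  field status in record User: tag 1 changed to 3 -> triggers nothing under User's printed rules — same verdict

backward: COMPATIBLE []


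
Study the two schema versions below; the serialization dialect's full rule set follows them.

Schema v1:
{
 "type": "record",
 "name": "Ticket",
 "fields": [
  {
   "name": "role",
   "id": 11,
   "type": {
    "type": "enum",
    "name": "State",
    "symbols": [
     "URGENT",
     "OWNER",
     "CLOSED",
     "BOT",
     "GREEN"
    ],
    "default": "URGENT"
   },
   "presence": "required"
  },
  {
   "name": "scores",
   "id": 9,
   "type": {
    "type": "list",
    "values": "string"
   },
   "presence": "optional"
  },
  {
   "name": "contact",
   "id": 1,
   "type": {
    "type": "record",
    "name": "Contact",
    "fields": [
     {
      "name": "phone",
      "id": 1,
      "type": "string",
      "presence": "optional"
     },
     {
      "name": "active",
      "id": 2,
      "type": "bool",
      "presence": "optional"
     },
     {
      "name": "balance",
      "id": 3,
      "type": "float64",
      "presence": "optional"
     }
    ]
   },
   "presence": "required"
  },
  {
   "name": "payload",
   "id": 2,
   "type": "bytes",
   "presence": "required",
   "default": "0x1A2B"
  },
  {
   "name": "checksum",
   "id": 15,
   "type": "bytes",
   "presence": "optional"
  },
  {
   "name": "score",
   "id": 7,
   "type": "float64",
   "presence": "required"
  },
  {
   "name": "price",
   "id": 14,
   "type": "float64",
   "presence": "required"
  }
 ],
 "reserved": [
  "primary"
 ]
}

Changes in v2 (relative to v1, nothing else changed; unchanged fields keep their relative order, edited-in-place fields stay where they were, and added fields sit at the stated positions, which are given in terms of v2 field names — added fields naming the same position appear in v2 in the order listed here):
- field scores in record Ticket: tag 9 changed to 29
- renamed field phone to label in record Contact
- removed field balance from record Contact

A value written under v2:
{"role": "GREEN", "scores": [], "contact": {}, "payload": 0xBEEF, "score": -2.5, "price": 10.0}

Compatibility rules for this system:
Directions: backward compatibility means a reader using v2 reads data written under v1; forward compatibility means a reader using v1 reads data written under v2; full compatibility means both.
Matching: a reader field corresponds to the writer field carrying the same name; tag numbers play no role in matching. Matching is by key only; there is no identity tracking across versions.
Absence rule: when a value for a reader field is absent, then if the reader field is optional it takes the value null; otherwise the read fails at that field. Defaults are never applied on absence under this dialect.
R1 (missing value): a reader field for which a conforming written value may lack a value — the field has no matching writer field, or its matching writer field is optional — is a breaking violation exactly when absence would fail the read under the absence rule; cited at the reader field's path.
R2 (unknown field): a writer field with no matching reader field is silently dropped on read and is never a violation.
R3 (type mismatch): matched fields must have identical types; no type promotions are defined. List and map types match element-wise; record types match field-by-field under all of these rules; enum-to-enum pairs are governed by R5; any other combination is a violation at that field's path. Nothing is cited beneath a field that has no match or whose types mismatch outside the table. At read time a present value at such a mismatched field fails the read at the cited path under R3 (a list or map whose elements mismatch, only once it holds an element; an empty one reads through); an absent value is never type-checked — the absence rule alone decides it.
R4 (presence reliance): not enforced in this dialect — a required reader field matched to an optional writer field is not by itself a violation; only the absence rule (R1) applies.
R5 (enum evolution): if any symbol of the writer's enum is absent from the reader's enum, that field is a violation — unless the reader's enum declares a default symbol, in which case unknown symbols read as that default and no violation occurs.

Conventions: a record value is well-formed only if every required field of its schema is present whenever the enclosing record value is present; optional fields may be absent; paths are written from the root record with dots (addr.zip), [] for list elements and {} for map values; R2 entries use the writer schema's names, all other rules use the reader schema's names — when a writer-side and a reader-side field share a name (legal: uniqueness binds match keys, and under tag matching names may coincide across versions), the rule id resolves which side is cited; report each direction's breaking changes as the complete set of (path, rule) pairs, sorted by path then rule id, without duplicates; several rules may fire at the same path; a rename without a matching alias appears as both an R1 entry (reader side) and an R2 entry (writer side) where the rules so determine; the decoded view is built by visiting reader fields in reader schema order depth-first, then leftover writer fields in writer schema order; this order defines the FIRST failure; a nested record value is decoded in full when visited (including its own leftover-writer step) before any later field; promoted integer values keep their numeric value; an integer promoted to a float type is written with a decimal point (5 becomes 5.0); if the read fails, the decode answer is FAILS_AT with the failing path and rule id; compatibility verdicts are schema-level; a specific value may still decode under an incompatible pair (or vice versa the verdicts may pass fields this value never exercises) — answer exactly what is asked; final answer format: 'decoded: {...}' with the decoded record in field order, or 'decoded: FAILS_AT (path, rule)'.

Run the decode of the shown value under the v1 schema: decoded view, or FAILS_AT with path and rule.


the writer's type comes first in each Ticket pair
migrating the Ticket value to v1:
  role := "GREEN"
  scores := []
  contact.phone := null (not supplied -> null)
  contact.active := null (not supplied -> null)
  contact.balance := null (not supplied -> null)
  payload := 0xBEEF
  checksum := null (not supplied -> null)
  score := -2.5
  price := 10.0
  => decoded: {"role": "GREEN", "scores": [], "contact": {"phone": null, "active": null, "balance": null}, "payload": 0xBEEF, "checksum": null, "score": -2.5, "price": 10.0}
the other Ticket changes do not affect what is asked:
  field scores in record Ticket: tag 9 changed to 29 -> no rule fires on it and the decoded Ticket view is identical with or without it
  renamed field phone to label in record Contact -> no rule fires on it and the decoded Ticket view is identical with or without it
  removed field balance from record Contact -> no rule fires on it and the decoded Ticket view is identical with or without it

decoded: {"role": "GREEN", "scores": [], "contact": {"phone": null, "active": null, "balance": null}, "payload": 0xBEEF, "checksum": null, "score": -2.5, "price": 10.0}


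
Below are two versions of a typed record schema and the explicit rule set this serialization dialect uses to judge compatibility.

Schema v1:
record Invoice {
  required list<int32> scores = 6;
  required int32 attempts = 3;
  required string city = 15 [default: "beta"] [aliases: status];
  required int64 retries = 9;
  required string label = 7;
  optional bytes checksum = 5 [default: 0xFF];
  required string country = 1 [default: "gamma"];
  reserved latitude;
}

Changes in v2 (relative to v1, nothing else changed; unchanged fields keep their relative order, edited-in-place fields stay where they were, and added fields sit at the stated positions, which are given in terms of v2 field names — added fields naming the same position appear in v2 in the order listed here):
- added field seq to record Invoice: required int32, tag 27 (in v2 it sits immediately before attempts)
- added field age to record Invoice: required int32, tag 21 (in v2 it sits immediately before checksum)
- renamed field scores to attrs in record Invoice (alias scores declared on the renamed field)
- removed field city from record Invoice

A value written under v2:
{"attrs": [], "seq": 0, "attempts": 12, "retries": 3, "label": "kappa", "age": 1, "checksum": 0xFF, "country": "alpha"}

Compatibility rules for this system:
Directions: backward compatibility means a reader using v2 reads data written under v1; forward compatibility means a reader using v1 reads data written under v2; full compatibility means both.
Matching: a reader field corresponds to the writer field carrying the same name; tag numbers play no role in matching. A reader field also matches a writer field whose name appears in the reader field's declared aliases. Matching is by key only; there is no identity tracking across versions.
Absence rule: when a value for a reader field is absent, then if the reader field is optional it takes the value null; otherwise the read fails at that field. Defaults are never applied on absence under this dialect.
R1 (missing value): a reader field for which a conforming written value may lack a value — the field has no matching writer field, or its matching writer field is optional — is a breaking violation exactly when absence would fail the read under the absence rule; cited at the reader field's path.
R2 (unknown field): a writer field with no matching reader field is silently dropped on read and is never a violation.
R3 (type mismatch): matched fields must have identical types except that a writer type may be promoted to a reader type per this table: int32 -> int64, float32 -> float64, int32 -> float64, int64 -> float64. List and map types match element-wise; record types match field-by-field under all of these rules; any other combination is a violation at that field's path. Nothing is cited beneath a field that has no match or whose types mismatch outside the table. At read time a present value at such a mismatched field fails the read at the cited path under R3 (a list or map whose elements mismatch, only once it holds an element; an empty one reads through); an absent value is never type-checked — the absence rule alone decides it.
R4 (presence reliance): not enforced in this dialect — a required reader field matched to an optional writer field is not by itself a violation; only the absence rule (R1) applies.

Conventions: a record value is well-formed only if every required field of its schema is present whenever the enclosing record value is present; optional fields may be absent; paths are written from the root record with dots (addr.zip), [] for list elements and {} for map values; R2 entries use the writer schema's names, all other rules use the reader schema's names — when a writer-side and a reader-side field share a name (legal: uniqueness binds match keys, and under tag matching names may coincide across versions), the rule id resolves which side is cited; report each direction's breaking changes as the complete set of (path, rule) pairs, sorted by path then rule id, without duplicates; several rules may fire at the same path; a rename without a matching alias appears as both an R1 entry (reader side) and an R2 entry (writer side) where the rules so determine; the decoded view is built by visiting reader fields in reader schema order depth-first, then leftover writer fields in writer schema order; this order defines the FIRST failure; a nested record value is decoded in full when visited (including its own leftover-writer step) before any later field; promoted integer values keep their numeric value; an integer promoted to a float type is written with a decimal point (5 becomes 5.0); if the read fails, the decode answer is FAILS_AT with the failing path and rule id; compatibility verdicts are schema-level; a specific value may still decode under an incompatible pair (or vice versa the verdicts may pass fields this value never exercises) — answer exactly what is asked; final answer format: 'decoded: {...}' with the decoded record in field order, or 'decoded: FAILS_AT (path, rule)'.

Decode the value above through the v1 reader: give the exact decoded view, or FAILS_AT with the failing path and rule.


decoded: FAILS_AT (scores, R1)

arrows below run writer -> reader for Invoice
migrating the Invoice value to v1:
  read fails at scores under R1 (no fill)
  => FAILS_AT (scores, R1)
remaining Invoice differences; none change what is asked:
  added field seq to record Invoice: required int32, tag 27 (in v2 it sits immediately before attempts) -> a verdict-level change on Invoice — the shown value reads the same
  added field age to record Invoice: required int32, tag 21 (in v2 it sits immediately before checksum) -> a verdict-level change on Invoice — the shown value reads the same
  removed field city from record Invoice -> a verdict-level change on Invoice — the shown value reads the same


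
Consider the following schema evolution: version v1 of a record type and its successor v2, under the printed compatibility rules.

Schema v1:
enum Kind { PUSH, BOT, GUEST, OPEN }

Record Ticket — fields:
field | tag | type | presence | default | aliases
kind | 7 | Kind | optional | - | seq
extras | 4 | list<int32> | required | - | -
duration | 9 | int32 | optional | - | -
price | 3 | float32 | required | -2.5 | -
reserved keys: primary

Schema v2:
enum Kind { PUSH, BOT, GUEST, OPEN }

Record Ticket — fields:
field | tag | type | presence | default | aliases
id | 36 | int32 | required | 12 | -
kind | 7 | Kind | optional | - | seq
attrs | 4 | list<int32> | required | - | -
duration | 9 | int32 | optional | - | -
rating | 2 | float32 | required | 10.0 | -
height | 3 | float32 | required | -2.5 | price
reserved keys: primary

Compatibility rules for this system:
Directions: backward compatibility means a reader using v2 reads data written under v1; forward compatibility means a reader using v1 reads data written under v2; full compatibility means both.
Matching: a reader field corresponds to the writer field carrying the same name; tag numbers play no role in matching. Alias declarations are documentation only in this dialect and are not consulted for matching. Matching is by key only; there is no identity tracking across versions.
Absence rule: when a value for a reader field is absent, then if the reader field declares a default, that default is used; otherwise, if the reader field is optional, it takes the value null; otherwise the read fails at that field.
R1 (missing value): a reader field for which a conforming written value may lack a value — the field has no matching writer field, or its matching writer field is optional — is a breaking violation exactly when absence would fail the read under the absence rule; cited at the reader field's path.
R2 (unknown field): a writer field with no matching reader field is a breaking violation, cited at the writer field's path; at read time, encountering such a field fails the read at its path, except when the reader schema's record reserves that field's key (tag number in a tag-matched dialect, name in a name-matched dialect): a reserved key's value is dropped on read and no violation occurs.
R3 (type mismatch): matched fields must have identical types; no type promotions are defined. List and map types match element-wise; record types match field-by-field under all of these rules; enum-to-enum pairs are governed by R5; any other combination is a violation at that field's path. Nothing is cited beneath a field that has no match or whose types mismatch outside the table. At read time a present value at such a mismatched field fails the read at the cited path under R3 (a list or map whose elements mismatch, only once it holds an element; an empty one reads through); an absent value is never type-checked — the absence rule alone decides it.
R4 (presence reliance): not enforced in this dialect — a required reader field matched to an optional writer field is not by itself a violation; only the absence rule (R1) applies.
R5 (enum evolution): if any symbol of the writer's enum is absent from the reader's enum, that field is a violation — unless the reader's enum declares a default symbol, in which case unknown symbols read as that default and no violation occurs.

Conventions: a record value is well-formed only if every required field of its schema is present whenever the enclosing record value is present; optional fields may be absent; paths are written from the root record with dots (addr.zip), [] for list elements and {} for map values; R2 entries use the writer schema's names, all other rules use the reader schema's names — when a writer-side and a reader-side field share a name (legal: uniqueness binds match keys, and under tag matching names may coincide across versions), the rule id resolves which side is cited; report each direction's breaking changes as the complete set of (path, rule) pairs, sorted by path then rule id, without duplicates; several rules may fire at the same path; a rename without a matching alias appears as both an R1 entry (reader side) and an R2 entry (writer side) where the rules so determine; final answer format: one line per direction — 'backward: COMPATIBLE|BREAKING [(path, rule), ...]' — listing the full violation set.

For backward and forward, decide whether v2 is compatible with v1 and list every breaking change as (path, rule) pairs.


backward: BREAKING [(attrs, R1), (extras, R2), (price, R2)]; forward: BREAKING [(attrs, R2), (extras, R1), (height, R2), (id, R2), (rating, R2)]

the writer's type comes first in each Ticket pair
backward for Ticket (reader v2, writer v1):
  id: no writer match
  kind <- kind (Kind -> Kind, writer optional)
  attrs: no writer match
  duration <- duration (int32 -> int32, writer optional)
  rating: no writer match
  height: no writer match
  leftover writer field: extras
  leftover writer field: price
  rule R1 violated at attrs
  rule R2 violated at extras
  rule R2 violated at price
  => backward verdict for Ticket: BREAKING, 3 violation(s)
forward for Ticket (reader v1, writer v2):
  kind <- kind (Kind -> Kind, writer optional)
  extras: no writer match
  duration <- duration (int32 -> int32, writer optional)
  price: no writer match
  leftover writer field: id
  leftover writer field: attrs
  leftover writer field: rating
  leftover writer field: height
  rule R2 violated at attrs
  rule R1 violated at extras
  rule R2 violated at height
  rule R2 violated at id
  rule R2 violated at rating
  => forward verdict for Ticket: BREAKING, 5 violation(s)


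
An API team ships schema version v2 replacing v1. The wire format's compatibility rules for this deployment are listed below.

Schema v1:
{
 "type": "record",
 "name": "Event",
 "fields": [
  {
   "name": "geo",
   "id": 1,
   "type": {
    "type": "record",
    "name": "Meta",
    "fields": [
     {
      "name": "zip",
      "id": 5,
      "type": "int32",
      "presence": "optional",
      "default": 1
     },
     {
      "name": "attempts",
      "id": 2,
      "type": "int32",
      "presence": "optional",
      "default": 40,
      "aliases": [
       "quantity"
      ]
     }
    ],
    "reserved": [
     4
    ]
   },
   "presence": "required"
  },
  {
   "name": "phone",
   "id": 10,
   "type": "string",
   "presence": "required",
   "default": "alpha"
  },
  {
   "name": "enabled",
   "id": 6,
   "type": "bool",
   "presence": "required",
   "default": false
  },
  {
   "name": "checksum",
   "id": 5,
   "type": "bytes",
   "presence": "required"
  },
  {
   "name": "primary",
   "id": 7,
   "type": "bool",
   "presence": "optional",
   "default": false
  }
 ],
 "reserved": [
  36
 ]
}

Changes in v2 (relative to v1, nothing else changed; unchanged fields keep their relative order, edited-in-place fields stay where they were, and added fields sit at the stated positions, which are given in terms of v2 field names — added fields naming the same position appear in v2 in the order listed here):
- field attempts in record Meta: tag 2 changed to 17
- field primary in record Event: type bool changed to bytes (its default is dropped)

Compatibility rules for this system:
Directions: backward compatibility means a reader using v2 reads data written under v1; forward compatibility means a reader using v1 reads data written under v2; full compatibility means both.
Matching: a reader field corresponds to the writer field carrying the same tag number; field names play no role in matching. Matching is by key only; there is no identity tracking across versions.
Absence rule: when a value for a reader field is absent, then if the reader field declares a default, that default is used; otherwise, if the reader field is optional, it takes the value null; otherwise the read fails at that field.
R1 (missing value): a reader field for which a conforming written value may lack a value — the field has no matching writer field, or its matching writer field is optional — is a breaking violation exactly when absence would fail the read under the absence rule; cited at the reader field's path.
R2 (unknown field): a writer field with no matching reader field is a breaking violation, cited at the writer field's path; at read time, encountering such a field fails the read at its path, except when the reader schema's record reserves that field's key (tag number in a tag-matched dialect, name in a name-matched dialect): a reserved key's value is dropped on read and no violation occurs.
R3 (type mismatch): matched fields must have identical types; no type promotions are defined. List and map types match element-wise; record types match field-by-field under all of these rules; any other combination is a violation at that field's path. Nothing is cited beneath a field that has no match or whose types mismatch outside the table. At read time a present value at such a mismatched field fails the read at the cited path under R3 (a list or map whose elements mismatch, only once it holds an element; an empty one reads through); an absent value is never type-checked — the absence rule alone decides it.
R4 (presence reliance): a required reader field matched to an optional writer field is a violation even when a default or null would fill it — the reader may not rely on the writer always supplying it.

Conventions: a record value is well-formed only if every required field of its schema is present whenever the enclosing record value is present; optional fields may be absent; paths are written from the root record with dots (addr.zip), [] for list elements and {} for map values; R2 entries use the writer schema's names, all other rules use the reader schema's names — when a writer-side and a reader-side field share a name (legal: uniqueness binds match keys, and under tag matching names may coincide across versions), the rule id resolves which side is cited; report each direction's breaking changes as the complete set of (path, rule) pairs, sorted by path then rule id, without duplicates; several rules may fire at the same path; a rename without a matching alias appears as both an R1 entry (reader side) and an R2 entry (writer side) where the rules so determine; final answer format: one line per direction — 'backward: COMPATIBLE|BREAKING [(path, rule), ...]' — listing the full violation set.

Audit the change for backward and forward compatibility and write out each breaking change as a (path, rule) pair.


each type pair in Event: writer, then reader
backward on Event — v2 reading data written by v1:
  geo: Meta -> Meta, writer required; from geo
  phone: string -> string, writer required; from phone
  enabled: bool -> bool, writer required; from enabled
  checksum: bytes -> bytes, writer required; from checksum
  primary: bool -> bytes, writer optional; from primary
  geo.zip: int32 -> int32, writer optional; from geo.zip
  no writer field matches reader geo.attempts
  writer geo.attempts: unknown to reader
  breaking: (geo.attempts, R2)
  breaking: (primary, R3)
  => backward verdict for Event: BREAKING, 2 violation(s)
forward on Event — v1 reading data written by v2:
  geo: Meta -> Meta, writer required; from geo
  phone: string -> string, writer required; from phone
  enabled: bool -> bool, writer required; from enabled
  checksum: bytes -> bytes, writer required; from checksum
  primary: bytes -> bool, writer optional; from primary
  geo.zip: int32 -> int32, writer optional; from geo.zip
  no writer field matches reader geo.attempts
  writer geo.attempts: unknown to reader
  breaking: (geo.attempts, R2)
  breaking: (primary, R3)
  => forward verdict for Event: BREAKING, 2 violation(s)

backward: BREAKING [(geo.attempts, R2), (primary, R3)]; forward: BREAKING [(geo.attempts, R2), (primary, R3)]


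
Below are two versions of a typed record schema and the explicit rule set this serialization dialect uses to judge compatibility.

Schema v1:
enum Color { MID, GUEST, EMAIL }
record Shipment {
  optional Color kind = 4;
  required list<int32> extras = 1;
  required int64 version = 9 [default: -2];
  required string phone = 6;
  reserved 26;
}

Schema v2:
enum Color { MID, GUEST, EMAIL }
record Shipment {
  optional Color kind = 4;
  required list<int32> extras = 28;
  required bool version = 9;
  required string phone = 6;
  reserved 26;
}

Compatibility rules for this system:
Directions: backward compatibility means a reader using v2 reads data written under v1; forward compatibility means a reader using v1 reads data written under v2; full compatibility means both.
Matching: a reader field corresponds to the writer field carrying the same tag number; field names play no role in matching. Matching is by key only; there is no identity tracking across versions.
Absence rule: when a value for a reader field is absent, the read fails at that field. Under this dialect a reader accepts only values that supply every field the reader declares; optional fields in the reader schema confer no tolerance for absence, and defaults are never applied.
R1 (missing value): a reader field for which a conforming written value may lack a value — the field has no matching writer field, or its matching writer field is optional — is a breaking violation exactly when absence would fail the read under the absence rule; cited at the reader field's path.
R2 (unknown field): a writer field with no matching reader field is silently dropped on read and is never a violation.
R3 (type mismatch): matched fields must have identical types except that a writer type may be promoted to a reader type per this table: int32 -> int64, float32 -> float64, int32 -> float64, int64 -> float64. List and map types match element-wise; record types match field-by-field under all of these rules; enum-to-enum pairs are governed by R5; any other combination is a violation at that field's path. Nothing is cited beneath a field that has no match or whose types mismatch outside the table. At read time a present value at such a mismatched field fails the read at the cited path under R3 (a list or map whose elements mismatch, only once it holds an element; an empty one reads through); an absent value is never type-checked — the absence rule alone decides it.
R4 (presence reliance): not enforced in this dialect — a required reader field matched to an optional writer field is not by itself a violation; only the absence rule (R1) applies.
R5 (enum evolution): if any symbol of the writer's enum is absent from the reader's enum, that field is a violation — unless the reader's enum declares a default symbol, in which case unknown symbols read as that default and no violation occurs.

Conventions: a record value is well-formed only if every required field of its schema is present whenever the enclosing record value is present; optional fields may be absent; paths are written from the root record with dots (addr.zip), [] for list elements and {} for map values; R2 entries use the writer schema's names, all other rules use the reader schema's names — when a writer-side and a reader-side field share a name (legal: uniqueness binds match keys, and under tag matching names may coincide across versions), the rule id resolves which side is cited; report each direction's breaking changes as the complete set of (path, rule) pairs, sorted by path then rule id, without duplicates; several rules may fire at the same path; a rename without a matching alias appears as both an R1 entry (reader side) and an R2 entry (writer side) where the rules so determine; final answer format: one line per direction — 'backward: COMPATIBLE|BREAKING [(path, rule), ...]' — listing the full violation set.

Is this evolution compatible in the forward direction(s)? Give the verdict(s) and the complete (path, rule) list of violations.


forward: BREAKING [(extras, R1), (kind, R1), (version, R3)]

in Shipment below, arrows point writer -> reader
forward analysis of Shipment with v1 as reader and v2 as writer:
  Color -> Color, writer optional: kind aligns to kind
  extras: no writer-side match
  bool -> int64, writer required: version aligns to version
  string -> string, writer required: phone aligns to phone
  writer extras: unknown to reader
  breaking: (extras, R1)
  breaking: (kind, R1)
  breaking: (version, R3)
  forward on Shipment therefore BREAKING (3)
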